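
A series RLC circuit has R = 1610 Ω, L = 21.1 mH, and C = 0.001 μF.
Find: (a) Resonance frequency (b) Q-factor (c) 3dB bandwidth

Step 1 — Resonance condition Im(Z)=0 gives ω₀ = 1/√(LC).
Step 2 — ω₀ = 1/√(0.0211·1e-09) = 2.177e+05 rad/s.
Step 3 — f₀ = ω₀/(2π) = 3.465e+04 Hz.
Step 4 — Series Q: Q = ω₀L/R = 2.177e+05·0.0211/1610 = 2.853.
Step 5 — 3dB bandwidth: Δω = ω₀/Q = 7.63e+04 rad/s; BW = Δω/(2π) = 1.214e+04 Hz.

(a) f₀ = 3.465e+04 Hz  (b) Q = 2.853  (c) BW = 1.214e+04 Hz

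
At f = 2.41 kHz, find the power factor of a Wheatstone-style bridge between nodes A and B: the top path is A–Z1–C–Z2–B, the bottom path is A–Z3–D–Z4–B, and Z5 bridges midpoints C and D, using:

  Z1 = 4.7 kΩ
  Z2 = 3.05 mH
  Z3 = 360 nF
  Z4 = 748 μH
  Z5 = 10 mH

Step 1 — Angular frequency: ω = 2π·f = 2π·2410 = 1.514e+04 rad/s.
Step 2 — Component impedances:
  Z1: Z = R = 4700 Ω
  Z2: Z = jωL = j·1.514e+04·0.00305 = 0 + j46.18 Ω
  Z3: Z = 1/(jωC) = -j/(ω·C) = 0 - j183.4 Ω
  Z4: Z = jωL = j·1.514e+04·0.000748 = 0 + j11.33 Ω
  Z5: Z = jωL = j·1.514e+04·0.01 = 0 + j151.4 Ω
Step 3 — Bridge requires nodal analysis (the Z5 bridge couples midpoints C and D, so the two paths cannot be reduced to a simple series/parallel combination). Setting node B to ground and injecting 1 A at node A, the 3-node admittance system at A, C, D solves to V_A = Z_AB = 6.527 - j172.5 Ω = 172.7∠-87.8° Ω.
Step 4 — Power factor: PF = cos(φ) = Re(Z)/|Z| = 6.52745/172.657 = 0.03781.
Step 5 — Type: Im(Z) = -172.5 ⇒ leading (phase φ = -87.8°).

PF = 0.03781 (leading, φ = -87.8°)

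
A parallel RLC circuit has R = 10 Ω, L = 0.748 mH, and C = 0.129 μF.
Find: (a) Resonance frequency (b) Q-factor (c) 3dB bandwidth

Step 1 — Resonance: ω₀ = 1/√(LC) = 1/√(0.000748·1.29e-07) = 1.018e+05 rad/s.
Step 2 — f₀ = ω₀/(2π) = 1.62e+04 Hz.
Step 3 — Parallel Q: Q = R/(ω₀L) = 10/(1.018e+05·0.000748) = 0.1313.
Step 4 — Bandwidth: Δω = ω₀/Q = 7.752e+05 rad/s; BW = Δω/(2π) = 1.234e+05 Hz.

(a) f₀ = 1.62e+04 Hz  (b) Q = 0.1313  (c) BW = 1.234e+05 Hz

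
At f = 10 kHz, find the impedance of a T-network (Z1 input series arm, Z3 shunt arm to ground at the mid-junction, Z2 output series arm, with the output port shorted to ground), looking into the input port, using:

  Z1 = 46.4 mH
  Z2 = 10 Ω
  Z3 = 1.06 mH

Step 1 — Angular frequency: ω = 2π·f = 2π·1e+04 = 6.283e+04 rad/s.
Step 2 — Component impedances:
  Z1: Z = jωL = j·6.283e+04·0.0464 = 0 + j2915 Ω
  Z2: Z = R = 10 Ω
  Z3: Z = jωL = j·6.283e+04·0.00106 = 0 + j66.6 Ω
Step 3 — With the output port shorted to ground, the output series arm Z2 runs from the junction to ground; the shunt arm Z3 also runs from the junction to ground. They appear in parallel: Z3 || Z2 = 9.78 + j1.468 Ω.
Step 4 — Series with input arm Z1: Z_in = Z1 + (Z3 || Z2) = 9.78 + j2917 Ω = 2917∠89.8° Ω.

Z = 9.78 + j2917 Ω = 2917∠89.8° Ω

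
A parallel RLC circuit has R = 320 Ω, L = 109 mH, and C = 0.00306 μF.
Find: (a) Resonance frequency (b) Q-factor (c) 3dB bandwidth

Step 1 — Resonance: ω₀ = 1/√(LC) = 1/√(0.109·3.06e-09) = 5.476e+04 rad/s.
Step 2 — f₀ = ω₀/(2π) = 8715 Hz.
Step 3 — Parallel Q: Q = R/(ω₀L) = 320/(5.476e+04·0.109) = 0.05362.
Step 4 — Bandwidth: Δω = ω₀/Q = 1.021e+06 rad/s; BW = Δω/(2π) = 1.625e+05 Hz.

(a) f₀ = 8715 Hz  (b) Q = 0.05362  (c) BW = 1.625e+05 Hz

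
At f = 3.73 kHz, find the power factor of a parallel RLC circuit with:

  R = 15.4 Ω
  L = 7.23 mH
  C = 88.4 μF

Step 1 — Angular frequency: ω = 2π·f = 2π·3730 = 2.344e+04 rad/s.
Step 2 — Component impedances:
  R: Z = R = 15.4 Ω
  L: Z = jωL = j·2.344e+04·0.00723 = 0 + j169.4 Ω
  C: Z = 1/(jωC) = -j/(ω·C) = 0 - j0.4827 Ω
Step 3 — Parallel combination: 1/Z_total = 1/R + 1/L + 1/C; Z_total = 0.0152 - j0.4836 Ω = 0.4838∠-88.2° Ω.
Step 4 — Power factor: PF = cos(φ) = Re(Z)/|Z| = 0.0152/0.4838 = 0.03142.
Step 5 — Type: Im(Z) = -0.4836 ⇒ leading (phase φ = -88.2°).

PF = 0.03142 (leading, φ = -88.2°)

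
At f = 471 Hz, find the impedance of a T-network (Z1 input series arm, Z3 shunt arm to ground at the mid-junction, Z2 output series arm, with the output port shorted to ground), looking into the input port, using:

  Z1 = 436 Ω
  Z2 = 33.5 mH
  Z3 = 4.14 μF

Step 1 — Angular frequency: ω = 2π·f = 2π·471 = 2959 rad/s.
Step 2 — Component impedances:
  Z1: Z = R = 436 Ω
  Z2: Z = jωL = j·2959·0.0335 = 0 + j99.14 Ω
  Z3: Z = 1/(jωC) = -j/(ω·C) = 0 - j81.62 Ω
Step 3 — With the output port shorted to ground, the output series arm Z2 runs from the junction to ground; the shunt arm Z3 also runs from the junction to ground. They appear in parallel: Z3 || Z2 = 0 - j461.9 Ω.
Step 4 — Series with input arm Z1: Z_in = Z1 + (Z3 || Z2) = 436 - j461.9 Ω = 635.2∠-46.7° Ω.

Z = 436 - j461.9 Ω = 635.2∠-46.7° Ω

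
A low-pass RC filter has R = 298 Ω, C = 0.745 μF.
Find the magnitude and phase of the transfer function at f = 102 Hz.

Step 1 — Angular frequency: ω = 2π·102 = 640.9 rad/s.
Step 2 — Transfer function: H(jω) = 1/(1 + jωRC).
Step 3 — Denominator: 1 + jωRC = 1 + j·640.9·298·7.45e-07 = 1 + j0.1423.
Step 4 — H = 0.9802 - j0.1395.
Step 5 — Magnitude: |H| = 0.99 (-0.1 dB); phase: φ = -8.1°.

|H| = 0.99 (-0.1 dB), φ = -8.1°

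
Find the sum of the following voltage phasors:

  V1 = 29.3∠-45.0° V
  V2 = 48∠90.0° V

Step 1 — Convert each phasor to rectangular form:
  V1 = 29.3·(cos(-45.0°) + j·sin(-45.0°)) = 20.72 - j20.72 V
  V2 = 48·(cos(90.0°) + j·sin(90.0°)) = 0 + j48 V
Step 2 — Sum components: V_total = 20.72 + j27.28 V.
Step 3 — Convert to polar: |V_total| = 34.26 V, ∠V_total = 52.8°.

V_total = 34.26∠52.8° V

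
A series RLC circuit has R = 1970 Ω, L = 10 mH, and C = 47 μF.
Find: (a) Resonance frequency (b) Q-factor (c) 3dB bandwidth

Step 1 — Resonance: ω₀ = 1/√(LC) = 1/√(0.01·4.7e-05) = 1459 rad/s.
Step 2 — f₀ = ω₀/(2π) = 232.2 Hz.
Step 3 — Series Q: Q = ω₀L/R = 1459·0.01/1970 = 0.007404.
Step 4 — Bandwidth: Δω = ω₀/Q = 1.97e+05 rad/s; BW = Δω/(2π) = 3.135e+04 Hz.

(a) f₀ = 232.2 Hz  (b) Q = 0.007404  (c) BW = 3.135e+04 Hz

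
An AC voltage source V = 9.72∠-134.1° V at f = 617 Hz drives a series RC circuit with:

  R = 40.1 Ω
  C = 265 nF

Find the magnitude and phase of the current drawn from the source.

Step 1 — Angular frequency: ω = 2π·f = 2π·617 = 3877 rad/s.
Step 2 — Component impedances:
  R: Z = R = 40.1 Ω
  C: Z = 1/(jωC) = -j/(ω·C) = 0 - j973.4 Ω
Step 3 — Series combination: Z_total = R + C = 40.1 - j973.4 Ω = 974.2∠-87.6° Ω.
Step 4 — Source phasor: V = 9.72∠-134.1° V = -6.764 - j6.98 V.
Step 5 — Ohm's law: I = V / Z_total = (-6.764 - j6.98) / (40.1 - j973.4) = 0.006873 - j0.007232 A.
Step 6 — Convert to polar: |I| = 0.009977 A, ∠I = -46.5°.

I = 0.009977∠-46.5° A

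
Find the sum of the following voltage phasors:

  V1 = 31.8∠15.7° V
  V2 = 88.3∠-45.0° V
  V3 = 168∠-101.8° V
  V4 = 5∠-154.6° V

Step 1 — Convert each phasor to rectangular form:
  V1 = 31.8·(cos(15.7°) + j·sin(15.7°)) = 30.61 + j8.605 V
  V2 = 88.3·(cos(-45.0°) + j·sin(-45.0°)) = 62.44 - j62.44 V
  V3 = 168·(cos(-101.8°) + j·sin(-101.8°)) = -34.36 - j164.4 V
  V4 = 5·(cos(-154.6°) + j·sin(-154.6°)) = -4.517 - j2.145 V
Step 2 — Sum components: V_total = 54.18 - j220.4 V.
Step 3 — Convert to polar: |V_total| = 227 V, ∠V_total = -76.2°.

V_total = 227∠-76.2° V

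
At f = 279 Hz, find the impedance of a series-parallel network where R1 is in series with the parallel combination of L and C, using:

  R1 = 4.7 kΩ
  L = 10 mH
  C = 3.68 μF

Step 1 — Angular frequency: ω = 2π·f = 2π·279 = 1753 rad/s.
Step 2 — Component impedances:
  R1: Z = R = 4700 Ω
  L: Z = jωL = j·1753·0.01 = 0 + j17.53 Ω
  C: Z = 1/(jωC) = -j/(ω·C) = 0 - j155 Ω
Step 3 — Parallel branch: L || C = 1/(1/L + 1/C) = 0 + j19.77 Ω.
Step 4 — Series with R1: Z_total = R1 + (L || C) = 4700 + j19.77 Ω = 4700∠0.2° Ω.

Z = 4700 + j19.77 Ω = 4700∠0.2° Ω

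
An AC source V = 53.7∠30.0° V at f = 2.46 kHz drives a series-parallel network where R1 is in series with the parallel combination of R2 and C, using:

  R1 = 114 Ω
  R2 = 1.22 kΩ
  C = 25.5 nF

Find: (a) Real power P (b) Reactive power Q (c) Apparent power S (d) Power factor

Step 1 — Angular frequency: ω = 2π·f = 2π·2460 = 1.546e+04 rad/s.
Step 2 — Component impedances:
  R1: Z = R = 114 Ω
  R2: Z = R = 1220 Ω
  C: Z = 1/(jωC) = -j/(ω·C) = 0 - j2537 Ω
Step 3 — Parallel branch: R2 || C = 1/(1/R2 + 1/C) = 990.9 - j476.5 Ω.
Step 4 — Series with R1: Z_total = R1 + (R2 || C) = 1105 - j476.5 Ω = 1203∠-23.3° Ω.
Step 5 — Source phasor: V = 53.7∠30.0° V = 46.51 + j26.85 V.
Step 6 — Current: I = V / Z = 0.02665 + j0.0358 A = 0.04463∠53.3° A.
Step 7 — Complex power: S = V·I* = 2.201 - j0.949 VA.
Step 8 — Real power: P = Re(S) = 2.201 W.
Step 9 — Reactive power: Q = Im(S) = -0.949 VAR.
Step 10 — Apparent power: |S| = 2.397 VA.
Step 11 — Power factor: PF = P/|S| = 0.9183 (leading).

(a) P = 2.201 W  (b) Q = -0.949 VAR  (c) S = 2.397 VA  (d) PF = 0.9183 (leading)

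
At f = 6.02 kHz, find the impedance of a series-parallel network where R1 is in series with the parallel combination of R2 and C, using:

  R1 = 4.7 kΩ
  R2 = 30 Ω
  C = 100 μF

Step 1 — Angular frequency: ω = 2π·f = 2π·6020 = 3.782e+04 rad/s.
Step 2 — Component impedances:
  R1: Z = R = 4700 Ω
  R2: Z = R = 30 Ω
  C: Z = 1/(jωC) = -j/(ω·C) = 0 - j0.2644 Ω
Step 3 — Parallel branch: R2 || C = 1/(1/R2 + 1/C) = 0.00233 - j0.2644 Ω.
Step 4 — Series with R1: Z_total = R1 + (R2 || C) = 4700 - j0.2644 Ω = 4700∠-0.0° Ω.

Z = 4700 - j0.2644 Ω = 4700∠-0.0° Ω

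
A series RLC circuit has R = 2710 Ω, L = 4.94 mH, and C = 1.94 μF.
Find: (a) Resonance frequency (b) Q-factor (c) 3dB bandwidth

Step 1 — Resonance: ω₀ = 1/√(LC) = 1/√(0.00494·1.94e-06) = 1.021e+04 rad/s.
Step 2 — f₀ = ω₀/(2π) = 1626 Hz.
Step 3 — Series Q: Q = ω₀L/R = 1.021e+04·0.00494/2710 = 0.01862.
Step 4 — Bandwidth: Δω = ω₀/Q = 5.486e+05 rad/s; BW = Δω/(2π) = 8.731e+04 Hz.

(a) f₀ = 1626 Hz  (b) Q = 0.01862  (c) BW = 8.731e+04 Hz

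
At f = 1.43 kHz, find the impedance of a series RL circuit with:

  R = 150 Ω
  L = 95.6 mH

Step 1 — Angular frequency: ω = 2π·f = 2π·1430 = 8985 rad/s.
Step 2 — Component impedances:
  R: Z = R = 150 Ω
  L: Z = jωL = j·8985·0.0956 = 0 + j859 Ω
Step 3 — Series combination: Z_total = R + L = 150 + j859 Ω = 872∠80.1° Ω.

Z = 150 + j859 Ω = 872∠80.1° Ω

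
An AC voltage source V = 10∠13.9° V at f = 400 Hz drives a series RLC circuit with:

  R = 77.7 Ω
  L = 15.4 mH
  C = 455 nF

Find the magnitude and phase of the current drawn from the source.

Step 1 — Angular frequency: ω = 2π·f = 2π·400 = 2513 rad/s.
Step 2 — Component impedances:
  R: Z = R = 77.7 Ω
  L: Z = jωL = j·2513·0.0154 = 0 + j38.7 Ω
  C: Z = 1/(jωC) = -j/(ω·C) = 0 - j874.5 Ω
Step 3 — Series combination: Z_total = R + L + C = 77.7 - j835.8 Ω = 839.4∠-84.7° Ω.
Step 4 — Source phasor: V = 10∠13.9° V = 9.707 + j2.402 V.
Step 5 — Ohm's law: I = V / Z_total = (9.707 + j2.402) / (77.7 - j835.8) = -0.001779 + j0.01178 A.
Step 6 — Convert to polar: |I| = 0.01191 A, ∠I = 98.6°.

I = 0.01191∠98.6° A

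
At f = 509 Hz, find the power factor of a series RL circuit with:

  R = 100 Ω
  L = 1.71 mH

Step 1 — Angular frequency: ω = 2π·f = 2π·509 = 3198 rad/s.
Step 2 — Component impedances:
  R: Z = R = 100 Ω
  L: Z = jωL = j·3198·0.00171 = 0 + j5.469 Ω
Step 3 — Series combination: Z_total = R + L = 100 + j5.469 Ω = 100.1∠3.1° Ω.
Step 4 — Power factor: PF = cos(φ) = Re(Z)/|Z| = 100/100.15 = 0.9985.
Step 5 — Type: Im(Z) = 5.469 ⇒ lagging (phase φ = 3.1°).

PF = 0.9985 (lagging, φ = 3.1°)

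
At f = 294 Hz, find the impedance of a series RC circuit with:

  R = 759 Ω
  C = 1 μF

Step 1 — Angular frequency: ω = 2π·f = 2π·294 = 1847 rad/s.
Step 2 — Component impedances:
  R: Z = R = 759 Ω
  C: Z = 1/(jωC) = -j/(ω·C) = 0 - j541.3 Ω
Step 3 — Series combination: Z_total = R + C = 759 - j541.3 Ω = 932.3∠-35.5° Ω.

Z = 759 - j541.3 Ω = 932.3∠-35.5° Ω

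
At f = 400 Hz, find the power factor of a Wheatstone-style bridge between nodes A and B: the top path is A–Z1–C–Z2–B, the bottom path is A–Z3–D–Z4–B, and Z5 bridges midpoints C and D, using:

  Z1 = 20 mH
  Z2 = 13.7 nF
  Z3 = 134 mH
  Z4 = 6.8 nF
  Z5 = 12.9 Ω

Step 1 — Angular frequency: ω = 2π·f = 2π·400 = 2513 rad/s.
Step 2 — Component impedances:
  Z1: Z = jωL = j·2513·0.02 = 0 + j50.27 Ω
  Z2: Z = 1/(jωC) = -j/(ω·C) = 0 - j2.904e+04 Ω
  Z3: Z = jωL = j·2513·0.134 = 0 + j336.8 Ω
  Z4: Z = 1/(jωC) = -j/(ω·C) = 0 - j5.851e+04 Ω
  Z5: Z = R = 12.9 Ω
Step 3 — Bridge requires nodal analysis (the Z5 bridge couples midpoints C and D, so the two paths cannot be reduced to a simple series/parallel combination). Setting node B to ground and injecting 1 A at node A, the 3-node admittance system at A, C, D solves to V_A = Z_AB = 0.5249 - j1.937e+04 Ω = 1.937e+04∠-90.0° Ω.
Step 4 — Power factor: PF = cos(φ) = Re(Z)/|Z| = 0.52495/19365 = 2.711e-05.
Step 5 — Type: Im(Z) = -1.937e+04 ⇒ leading (phase φ = -90.0°).

PF = 2.711e-05 (leading, φ = -90.0°)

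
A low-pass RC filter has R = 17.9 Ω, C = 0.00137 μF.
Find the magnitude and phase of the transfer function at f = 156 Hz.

Step 1 — Angular frequency: ω = 2π·156 = 980.2 rad/s.
Step 2 — Transfer function: H(jω) = 1/(1 + jωRC).
Step 3 — Denominator: 1 + jωRC = 1 + j·980.2·17.9·1.37e-09 = 1 + j2.404e-05.
Step 4 — H = 1 - j2.404e-05.
Step 5 — Magnitude: |H| = 1 (-0.0 dB); phase: φ = -0.0°.

|H| = 1 (-0.0 dB), φ = -0.0°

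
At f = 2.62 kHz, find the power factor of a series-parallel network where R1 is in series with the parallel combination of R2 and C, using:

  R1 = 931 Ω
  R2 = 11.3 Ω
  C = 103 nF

Step 1 — Angular frequency: ω = 2π·f = 2π·2620 = 1.646e+04 rad/s.
Step 2 — Component impedances:
  R1: Z = R = 931 Ω
  R2: Z = R = 11.3 Ω
  C: Z = 1/(jωC) = -j/(ω·C) = 0 - j589.8 Ω
Step 3 — Parallel branch: R2 || C = 1/(1/R2 + 1/C) = 11.3 - j0.2164 Ω.
Step 4 — Series with R1: Z_total = R1 + (R2 || C) = 942.3 - j0.2164 Ω = 942.3∠-0.0° Ω.
Step 5 — Power factor: PF = cos(φ) = Re(Z)/|Z| = 942.3/942.3 = 1.
Step 6 — Type: Im(Z) = -0.2164 ⇒ leading (phase φ = -0.0°).

PF = 1 (leading, φ = -0.0°)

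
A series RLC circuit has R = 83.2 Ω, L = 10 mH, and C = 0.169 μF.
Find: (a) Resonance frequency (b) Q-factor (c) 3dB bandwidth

Step 1 — Resonance: ω₀ = 1/√(LC) = 1/√(0.01·1.69e-07) = 2.433e+04 rad/s.
Step 2 — f₀ = ω₀/(2π) = 3871 Hz.
Step 3 — Series Q: Q = ω₀L/R = 2.433e+04·0.01/83.2 = 2.924.
Step 4 — Bandwidth: Δω = ω₀/Q = 8320 rad/s; BW = Δω/(2π) = 1324 Hz.

(a) f₀ = 3871 Hz  (b) Q = 2.924  (c) BW = 1324 Hz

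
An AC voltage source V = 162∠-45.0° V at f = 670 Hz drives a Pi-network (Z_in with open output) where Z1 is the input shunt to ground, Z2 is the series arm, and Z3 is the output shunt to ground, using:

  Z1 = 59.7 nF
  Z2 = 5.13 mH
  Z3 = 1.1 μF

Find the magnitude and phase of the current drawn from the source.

Step 1 — Angular frequency: ω = 2π·f = 2π·670 = 4210 rad/s.
Step 2 — Component impedances:
  Z1: Z = 1/(jωC) = -j/(ω·C) = 0 - j3979 Ω
  Z2: Z = jωL = j·4210·0.00513 = 0 + j21.6 Ω
  Z3: Z = 1/(jωC) = -j/(ω·C) = 0 - j215.9 Ω
Step 3 — With open output, the series arm Z2 and the output shunt Z3 appear in series to ground: Z2 + Z3 = 0 - j194.4 Ω.
Step 4 — Parallel with input shunt Z1: Z_in = Z1 || (Z2 + Z3) = 0 - j185.3 Ω = 185.3∠-90.0° Ω.
Step 5 — Source phasor: V = 162∠-45.0° V = 114.6 - j114.6 V.
Step 6 — Ohm's law: I = V / Z_total = (114.6 - j114.6) / (0 - j185.3) = 0.6182 + j0.6182 A.
Step 7 — Convert to polar: |I| = 0.8742 A, ∠I = 45.0°.

I = 0.8742∠45.0° A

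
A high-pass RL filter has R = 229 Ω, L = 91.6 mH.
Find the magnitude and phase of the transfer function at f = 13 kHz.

Step 1 — Angular frequency: ω = 2π·1.3e+04 = 8.168e+04 rad/s.
Step 2 — Transfer function: H(jω) = jωL/(R + jωL).
Step 3 — Numerator jωL = j·7482; denominator R + jωL = 229 + j7482.
Step 4 — H = 0.9991 + j0.03058.
Step 5 — Magnitude: |H| = 0.9995 (-0.0 dB); phase: φ = 1.8°.

|H| = 0.9995 (-0.0 dB), φ = 1.8°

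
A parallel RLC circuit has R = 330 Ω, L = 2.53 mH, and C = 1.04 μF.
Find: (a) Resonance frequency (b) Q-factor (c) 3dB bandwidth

Step 1 — Resonance: ω₀ = 1/√(LC) = 1/√(0.00253·1.04e-06) = 1.949e+04 rad/s.
Step 2 — f₀ = ω₀/(2π) = 3103 Hz.
Step 3 — Parallel Q: Q = R/(ω₀L) = 330/(1.949e+04·0.00253) = 6.691.
Step 4 — Bandwidth: Δω = ω₀/Q = 2914 rad/s; BW = Δω/(2π) = 463.7 Hz.

(a) f₀ = 3103 Hz  (b) Q = 6.691  (c) BW = 463.7 Hz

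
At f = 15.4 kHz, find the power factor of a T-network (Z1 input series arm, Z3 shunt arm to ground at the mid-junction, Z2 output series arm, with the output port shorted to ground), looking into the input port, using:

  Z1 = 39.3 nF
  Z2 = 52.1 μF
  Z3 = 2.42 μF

Step 1 — Angular frequency: ω = 2π·f = 2π·1.54e+04 = 9.676e+04 rad/s.
Step 2 — Component impedances:
  Z1: Z = 1/(jωC) = -j/(ω·C) = 0 - j263 Ω
  Z2: Z = 1/(jωC) = -j/(ω·C) = 0 - j0.1984 Ω
  Z3: Z = 1/(jωC) = -j/(ω·C) = 0 - j4.271 Ω
Step 3 — With the output port shorted to ground, the output series arm Z2 runs from the junction to ground; the shunt arm Z3 also runs from the junction to ground. They appear in parallel: Z3 || Z2 = 0 - j0.1896 Ω.
Step 4 — Series with input arm Z1: Z_in = Z1 + (Z3 || Z2) = 0 - j263.2 Ω = 263.2∠-90.0° Ω.
Step 5 — Power factor: PF = cos(φ) = Re(Z)/|Z| = 0/263.2 = 0.
Step 6 — Type: Im(Z) = -263.2 ⇒ leading (phase φ = -90.0°).

PF = 0 (leading, φ = -90.0°)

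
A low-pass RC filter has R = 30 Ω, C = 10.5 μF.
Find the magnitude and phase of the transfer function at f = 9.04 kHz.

Step 1 — Angular frequency: ω = 2π·9040 = 5.68e+04 rad/s.
Step 2 — Transfer function: H(jω) = 1/(1 + jωRC).
Step 3 — Denominator: 1 + jωRC = 1 + j·5.68e+04·30·1.05e-05 = 1 + j17.89.
Step 4 — H = 0.003114 - j0.05572.
Step 5 — Magnitude: |H| = 0.0558 (-25.1 dB); phase: φ = -86.8°.

|H| = 0.0558 (-25.1 dB), φ = -86.8°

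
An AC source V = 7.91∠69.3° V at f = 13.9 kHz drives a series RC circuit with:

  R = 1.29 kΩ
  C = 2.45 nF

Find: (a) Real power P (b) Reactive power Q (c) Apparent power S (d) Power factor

Step 1 — Angular frequency: ω = 2π·f = 2π·1.39e+04 = 8.734e+04 rad/s.
Step 2 — Component impedances:
  R: Z = R = 1290 Ω
  C: Z = 1/(jωC) = -j/(ω·C) = 0 - j4673 Ω
Step 3 — Series combination: Z_total = R + C = 1290 - j4673 Ω = 4848∠-74.6° Ω.
Step 4 — Source phasor: V = 7.91∠69.3° V = 2.796 + j7.399 V.
Step 5 — Current: I = V / Z = -0.001318 + j0.000962 A = 0.001632∠143.9° A.
Step 6 — Complex power: S = V·I* = 0.003434 - j0.01244 VA.
Step 7 — Real power: P = Re(S) = 0.003434 W.
Step 8 — Reactive power: Q = Im(S) = -0.01244 VAR.
Step 9 — Apparent power: |S| = 0.01291 VA.
Step 10 — Power factor: PF = P/|S| = 0.2661 (leading).

(a) P = 0.003434 W  (b) Q = -0.01244 VAR  (c) S = 0.01291 VA  (d) PF = 0.2661 (leading)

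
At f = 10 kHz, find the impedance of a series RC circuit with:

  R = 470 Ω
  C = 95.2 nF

Step 1 — Angular frequency: ω = 2π·f = 2π·1e+04 = 6.283e+04 rad/s.
Step 2 — Component impedances:
  R: Z = R = 470 Ω
  C: Z = 1/(jωC) = -j/(ω·C) = 0 - j167.2 Ω
Step 3 — Series combination: Z_total = R + C = 470 - j167.2 Ω = 498.8∠-19.6° Ω.

Z = 470 - j167.2 Ω = 498.8∠-19.6° Ω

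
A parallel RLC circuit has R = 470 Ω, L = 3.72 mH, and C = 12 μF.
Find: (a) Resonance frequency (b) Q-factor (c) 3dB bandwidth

Step 1 — Resonance: ω₀ = 1/√(LC) = 1/√(0.00372·1.2e-05) = 4733 rad/s.
Step 2 — f₀ = ω₀/(2π) = 753.3 Hz.
Step 3 — Parallel Q: Q = R/(ω₀L) = 470/(4733·0.00372) = 26.69.
Step 4 — Bandwidth: Δω = ω₀/Q = 177.3 rad/s; BW = Δω/(2π) = 28.22 Hz.

(a) f₀ = 753.3 Hz  (b) Q = 26.69  (c) BW = 28.22 Hz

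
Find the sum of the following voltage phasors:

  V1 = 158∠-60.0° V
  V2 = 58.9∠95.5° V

Step 1 — Convert each phasor to rectangular form:
  V1 = 158·(cos(-60.0°) + j·sin(-60.0°)) = 79 - j136.8 V
  V2 = 58.9·(cos(95.5°) + j·sin(95.5°)) = -5.645 + j58.63 V
Step 2 — Sum components: V_total = 73.35 - j78.2 V.
Step 3 — Convert to polar: |V_total| = 107.2 V, ∠V_total = -46.8°.

V_total = 107.2∠-46.8° V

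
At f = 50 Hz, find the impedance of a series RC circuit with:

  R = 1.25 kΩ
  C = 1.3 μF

Step 1 — Angular frequency: ω = 2π·f = 2π·50 = 314.2 rad/s.
Step 2 — Component impedances:
  R: Z = R = 1250 Ω
  C: Z = 1/(jωC) = -j/(ω·C) = 0 - j2449 Ω
Step 3 — Series combination: Z_total = R + C = 1250 - j2449 Ω = 2749∠-63.0° Ω.

Z = 1250 - j2449 Ω = 2749∠-63.0° Ω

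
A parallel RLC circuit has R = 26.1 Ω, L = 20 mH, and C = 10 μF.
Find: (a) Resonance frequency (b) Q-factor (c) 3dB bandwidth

Step 1 — Resonance: ω₀ = 1/√(LC) = 1/√(0.02·1e-05) = 2236 rad/s.
Step 2 — f₀ = ω₀/(2π) = 355.9 Hz.
Step 3 — Parallel Q: Q = R/(ω₀L) = 26.1/(2236·0.02) = 0.5836.
Step 4 — Bandwidth: Δω = ω₀/Q = 3831 rad/s; BW = Δω/(2π) = 609.8 Hz.

(a) f₀ = 355.9 Hz  (b) Q = 0.5836  (c) BW = 609.8 Hz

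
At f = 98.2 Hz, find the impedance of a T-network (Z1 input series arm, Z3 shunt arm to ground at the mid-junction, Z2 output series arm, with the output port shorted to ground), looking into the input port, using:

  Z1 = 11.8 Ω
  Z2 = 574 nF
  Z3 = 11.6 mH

Step 1 — Angular frequency: ω = 2π·f = 2π·98.2 = 617 rad/s.
Step 2 — Component impedances:
  Z1: Z = R = 11.8 Ω
  Z2: Z = 1/(jωC) = -j/(ω·C) = 0 - j2824 Ω
  Z3: Z = jωL = j·617·0.0116 = 0 + j7.157 Ω
Step 3 — With the output port shorted to ground, the output series arm Z2 runs from the junction to ground; the shunt arm Z3 also runs from the junction to ground. They appear in parallel: Z3 || Z2 = 0 + j7.175 Ω.
Step 4 — Series with input arm Z1: Z_in = Z1 + (Z3 || Z2) = 11.8 + j7.175 Ω = 13.81∠31.3° Ω.

Z = 11.8 + j7.175 Ω = 13.81∠31.3° Ω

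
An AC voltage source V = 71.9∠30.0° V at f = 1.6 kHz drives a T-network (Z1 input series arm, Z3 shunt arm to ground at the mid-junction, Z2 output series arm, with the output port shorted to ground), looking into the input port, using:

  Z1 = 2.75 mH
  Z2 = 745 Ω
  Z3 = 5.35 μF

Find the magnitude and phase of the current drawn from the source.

Step 1 — Angular frequency: ω = 2π·f = 2π·1600 = 1.005e+04 rad/s.
Step 2 — Component impedances:
  Z1: Z = jωL = j·1.005e+04·0.00275 = 0 + j27.65 Ω
  Z2: Z = R = 745 Ω
  Z3: Z = 1/(jωC) = -j/(ω·C) = 0 - j18.59 Ω
Step 3 — With the output port shorted to ground, the output series arm Z2 runs from the junction to ground; the shunt arm Z3 also runs from the junction to ground. They appear in parallel: Z3 || Z2 = 0.4637 - j18.58 Ω.
Step 4 — Series with input arm Z1: Z_in = Z1 + (Z3 || Z2) = 0.4637 + j9.065 Ω = 9.077∠87.1° Ω.
Step 5 — Source phasor: V = 71.9∠30.0° V = 62.27 + j35.95 V.
Step 6 — Ohm's law: I = V / Z_total = (62.27 + j35.95) / (0.4637 + j9.065) = 4.306 - j6.649 A.
Step 7 — Convert to polar: |I| = 7.921 A, ∠I = -57.1°.

I = 7.921∠-57.1° A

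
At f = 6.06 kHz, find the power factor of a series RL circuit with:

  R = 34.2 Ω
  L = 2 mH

Step 1 — Angular frequency: ω = 2π·f = 2π·6060 = 3.808e+04 rad/s.
Step 2 — Component impedances:
  R: Z = R = 34.2 Ω
  L: Z = jωL = j·3.808e+04·0.002 = 0 + j76.15 Ω
Step 3 — Series combination: Z_total = R + L = 34.2 + j76.15 Ω = 83.48∠65.8° Ω.
Step 4 — Power factor: PF = cos(φ) = Re(Z)/|Z| = 34.2/83.48 = 0.4097.
Step 5 — Type: Im(Z) = 76.15 ⇒ lagging (phase φ = 65.8°).

PF = 0.4097 (lagging, φ = 65.8°)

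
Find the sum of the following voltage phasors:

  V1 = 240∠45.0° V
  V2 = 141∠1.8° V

Step 1 — Convert each phasor to rectangular form:
  V1 = 240·(cos(45.0°) + j·sin(45.0°)) = 169.7 + j169.7 V
  V2 = 141·(cos(1.8°) + j·sin(1.8°)) = 140.9 + j4.429 V
Step 2 — Sum components: V_total = 310.6 + j174.1 V.
Step 3 — Convert to polar: |V_total| = 356.1 V, ∠V_total = 29.3°.

V_total = 356.1∠29.3° V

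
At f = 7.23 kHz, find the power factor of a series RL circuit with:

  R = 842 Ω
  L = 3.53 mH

Step 1 — Angular frequency: ω = 2π·f = 2π·7230 = 4.543e+04 rad/s.
Step 2 — Component impedances:
  R: Z = R = 842 Ω
  L: Z = jωL = j·4.543e+04·0.00353 = 0 + j160.4 Ω
Step 3 — Series combination: Z_total = R + L = 842 + j160.4 Ω = 857.1∠10.8° Ω.
Step 4 — Power factor: PF = cos(φ) = Re(Z)/|Z| = 842/857.13 = 0.9823.
Step 5 — Type: Im(Z) = 160.4 ⇒ lagging (phase φ = 10.8°).

PF = 0.9823 (lagging, φ = 10.8°)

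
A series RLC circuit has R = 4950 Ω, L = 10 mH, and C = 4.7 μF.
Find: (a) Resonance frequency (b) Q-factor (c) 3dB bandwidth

Step 1 — Resonance condition Im(Z)=0 gives ω₀ = 1/√(LC).
Step 2 — ω₀ = 1/√(0.01·4.7e-06) = 4613 rad/s.
Step 3 — f₀ = ω₀/(2π) = 734.1 Hz.
Step 4 — Series Q: Q = ω₀L/R = 4613·0.01/4950 = 0.009318.
Step 5 — 3dB bandwidth: Δω = ω₀/Q = 4.95e+05 rad/s; BW = Δω/(2π) = 7.878e+04 Hz.

(a) f₀ = 734.1 Hz  (b) Q = 0.009318  (c) BW = 7.878e+04 Hz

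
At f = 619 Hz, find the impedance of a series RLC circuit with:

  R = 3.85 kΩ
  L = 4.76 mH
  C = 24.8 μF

Step 1 — Angular frequency: ω = 2π·f = 2π·619 = 3889 rad/s.
Step 2 — Component impedances:
  R: Z = R = 3850 Ω
  L: Z = jωL = j·3889·0.00476 = 0 + j18.51 Ω
  C: Z = 1/(jωC) = -j/(ω·C) = 0 - j10.37 Ω
Step 3 — Series combination: Z_total = R + L + C = 3850 + j8.145 Ω = 3850∠0.1° Ω.

Z = 3850 + j8.145 Ω = 3850∠0.1° Ω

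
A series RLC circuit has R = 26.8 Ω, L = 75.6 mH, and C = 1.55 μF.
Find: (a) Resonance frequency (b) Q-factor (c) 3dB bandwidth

Step 1 — Resonance: ω₀ = 1/√(LC) = 1/√(0.0756·1.55e-06) = 2921 rad/s.
Step 2 — f₀ = ω₀/(2π) = 464.9 Hz.
Step 3 — Series Q: Q = ω₀L/R = 2921·0.0756/26.8 = 8.241.
Step 4 — Bandwidth: Δω = ω₀/Q = 354.5 rad/s; BW = Δω/(2π) = 56.42 Hz.

(a) f₀ = 464.9 Hz  (b) Q = 8.241  (c) BW = 56.42 Hz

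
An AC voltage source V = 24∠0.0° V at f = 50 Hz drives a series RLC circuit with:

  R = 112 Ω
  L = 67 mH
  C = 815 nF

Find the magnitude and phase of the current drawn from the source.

Step 1 — Angular frequency: ω = 2π·f = 2π·50 = 314.2 rad/s.
Step 2 — Component impedances:
  R: Z = R = 112 Ω
  L: Z = jωL = j·314.2·0.067 = 0 + j21.05 Ω
  C: Z = 1/(jωC) = -j/(ω·C) = 0 - j3906 Ω
Step 3 — Series combination: Z_total = R + L + C = 112 - j3885 Ω = 3886∠-88.3° Ω.
Step 4 — Source phasor: V = 24∠0.0° V = 24 V.
Step 5 — Ohm's law: I = V / Z_total = (24) / (112 - j3885) = 0.000178 + j0.006173 A.
Step 6 — Convert to polar: |I| = 0.006176 A, ∠I = 88.3°.

I = 0.006176∠88.3° A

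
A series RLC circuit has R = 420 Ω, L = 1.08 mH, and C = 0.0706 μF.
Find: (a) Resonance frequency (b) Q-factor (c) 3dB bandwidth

Step 1 — Resonance: ω₀ = 1/√(LC) = 1/√(0.00108·7.06e-08) = 1.145e+05 rad/s.
Step 2 — f₀ = ω₀/(2π) = 1.823e+04 Hz.
Step 3 — Series Q: Q = ω₀L/R = 1.145e+05·0.00108/420 = 0.2945.
Step 4 — Bandwidth: Δω = ω₀/Q = 3.889e+05 rad/s; BW = Δω/(2π) = 6.189e+04 Hz.

(a) f₀ = 1.823e+04 Hz  (b) Q = 0.2945  (c) BW = 6.189e+04 Hz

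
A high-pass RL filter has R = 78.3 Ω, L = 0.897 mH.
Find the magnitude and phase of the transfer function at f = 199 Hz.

Step 1 — Angular frequency: ω = 2π·199 = 1250 rad/s.
Step 2 — Transfer function: H(jω) = jωL/(R + jωL).
Step 3 — Numerator jωL = j·1.122; denominator R + jωL = 78.3 + j1.122.
Step 4 — H = 0.0002051 + j0.01432.
Step 5 — Magnitude: |H| = 0.01432 (-36.9 dB); phase: φ = 89.2°.

|H| = 0.01432 (-36.9 dB), φ = 89.2°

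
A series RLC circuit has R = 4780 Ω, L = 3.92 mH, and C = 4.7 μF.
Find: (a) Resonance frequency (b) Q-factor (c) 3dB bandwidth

Step 1 — Resonance: ω₀ = 1/√(LC) = 1/√(0.00392·4.7e-06) = 7367 rad/s.
Step 2 — f₀ = ω₀/(2π) = 1173 Hz.
Step 3 — Series Q: Q = ω₀L/R = 7367·0.00392/4780 = 0.006042.
Step 4 — Bandwidth: Δω = ω₀/Q = 1.219e+06 rad/s; BW = Δω/(2π) = 1.941e+05 Hz.

(a) f₀ = 1173 Hz  (b) Q = 0.006042  (c) BW = 1.941e+05 Hz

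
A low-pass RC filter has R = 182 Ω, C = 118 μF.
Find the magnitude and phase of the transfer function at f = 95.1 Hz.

Step 1 — Angular frequency: ω = 2π·95.1 = 597.5 rad/s.
Step 2 — Transfer function: H(jω) = 1/(1 + jωRC).
Step 3 — Denominator: 1 + jωRC = 1 + j·597.5·182·0.000118 = 1 + j12.83.
Step 4 — H = 0.006036 - j0.07746.
Step 5 — Magnitude: |H| = 0.07769 (-22.2 dB); phase: φ = -85.5°.

|H| = 0.07769 (-22.2 dB), φ = -85.5°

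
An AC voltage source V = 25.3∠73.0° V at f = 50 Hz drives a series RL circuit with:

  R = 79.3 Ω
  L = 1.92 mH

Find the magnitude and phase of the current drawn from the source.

Step 1 — Angular frequency: ω = 2π·f = 2π·50 = 314.2 rad/s.
Step 2 — Component impedances:
  R: Z = R = 79.3 Ω
  L: Z = jωL = j·314.2·0.00192 = 0 + j0.6032 Ω
Step 3 — Series combination: Z_total = R + L = 79.3 + j0.6032 Ω = 79.3∠0.4° Ω.
Step 4 — Source phasor: V = 25.3∠73.0° V = 7.397 + j24.19 V.
Step 5 — Ohm's law: I = V / Z_total = (7.397 + j24.19) / (79.3 + j0.6032) = 0.09559 + j0.3044 A.
Step 6 — Convert to polar: |I| = 0.319 A, ∠I = 72.6°.

I = 0.319∠72.6° A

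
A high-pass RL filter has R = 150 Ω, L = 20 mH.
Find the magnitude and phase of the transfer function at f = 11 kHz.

Step 1 — Angular frequency: ω = 2π·1.1e+04 = 6.912e+04 rad/s.
Step 2 — Transfer function: H(jω) = jωL/(R + jωL).
Step 3 — Numerator jωL = j·1382; denominator R + jωL = 150 + j1382.
Step 4 — H = 0.9884 + j0.1073.
Step 5 — Magnitude: |H| = 0.9942 (-0.1 dB); phase: φ = 6.2°.

|H| = 0.9942 (-0.1 dB), φ = 6.2°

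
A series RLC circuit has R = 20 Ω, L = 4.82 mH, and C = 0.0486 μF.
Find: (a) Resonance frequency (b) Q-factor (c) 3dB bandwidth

Step 1 — Resonance: ω₀ = 1/√(LC) = 1/√(0.00482·4.86e-08) = 6.534e+04 rad/s.
Step 2 — f₀ = ω₀/(2π) = 1.04e+04 Hz.
Step 3 — Series Q: Q = ω₀L/R = 6.534e+04·0.00482/20 = 15.75.
Step 4 — Bandwidth: Δω = ω₀/Q = 4149 rad/s; BW = Δω/(2π) = 660.4 Hz.

(a) f₀ = 1.04e+04 Hz  (b) Q = 15.75  (c) BW = 660.4 Hz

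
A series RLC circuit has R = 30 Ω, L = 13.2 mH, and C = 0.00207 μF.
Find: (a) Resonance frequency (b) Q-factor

Step 1 — Resonance condition Im(Z)=0 gives ω₀ = 1/√(LC).
Step 2 — ω₀ = 1/√(0.0132·2.07e-09) = 1.913e+05 rad/s.
Step 3 — f₀ = ω₀/(2π) = 3.045e+04 Hz.
Step 4 — Series Q: Q = ω₀L/R = 1.913e+05·0.0132/30 = 84.17.

(a) f₀ = 3.045e+04 Hz  (b) Q = 84.17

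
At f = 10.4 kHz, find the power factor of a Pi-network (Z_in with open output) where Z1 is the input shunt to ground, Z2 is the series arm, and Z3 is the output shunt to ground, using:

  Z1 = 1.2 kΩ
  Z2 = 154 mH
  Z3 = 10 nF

Step 1 — Angular frequency: ω = 2π·f = 2π·1.04e+04 = 6.535e+04 rad/s.
Step 2 — Component impedances:
  Z1: Z = R = 1200 Ω
  Z2: Z = jωL = j·6.535e+04·0.154 = 0 + j1.006e+04 Ω
  Z3: Z = 1/(jωC) = -j/(ω·C) = 0 - j1530 Ω
Step 3 — With open output, the series arm Z2 and the output shunt Z3 appear in series to ground: Z2 + Z3 = 0 + j8533 Ω.
Step 4 — Parallel with input shunt Z1: Z_in = Z1 || (Z2 + Z3) = 1177 + j165.5 Ω = 1188∠8.0° Ω.
Step 5 — Power factor: PF = cos(φ) = Re(Z)/|Z| = 1176.73/1188.31 = 0.9903.
Step 6 — Type: Im(Z) = 165.5 ⇒ lagging (phase φ = 8.0°).

PF = 0.9903 (lagging, φ = 8.0°)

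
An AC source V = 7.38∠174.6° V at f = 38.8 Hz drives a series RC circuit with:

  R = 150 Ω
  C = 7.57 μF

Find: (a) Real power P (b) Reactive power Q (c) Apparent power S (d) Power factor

Step 1 — Angular frequency: ω = 2π·f = 2π·38.8 = 243.8 rad/s.
Step 2 — Component impedances:
  R: Z = R = 150 Ω
  C: Z = 1/(jωC) = -j/(ω·C) = 0 - j541.9 Ω
Step 3 — Series combination: Z_total = R + C = 150 - j541.9 Ω = 562.2∠-74.5° Ω.
Step 4 — Source phasor: V = 7.38∠174.6° V = -7.347 + j0.6945 V.
Step 5 — Current: I = V / Z = -0.004677 - j0.01226 A = 0.01313∠-110.9° A.
Step 6 — Complex power: S = V·I* = 0.02584 - j0.09336 VA.
Step 7 — Real power: P = Re(S) = 0.02584 W.
Step 8 — Reactive power: Q = Im(S) = -0.09336 VAR.
Step 9 — Apparent power: |S| = 0.09687 VA.
Step 10 — Power factor: PF = P/|S| = 0.2668 (leading).

(a) P = 0.02584 W  (b) Q = -0.09336 VAR  (c) S = 0.09687 VA  (d) PF = 0.2668 (leading)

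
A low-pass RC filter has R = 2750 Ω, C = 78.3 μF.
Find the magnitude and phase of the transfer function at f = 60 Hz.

Step 1 — Angular frequency: ω = 2π·60 = 377 rad/s.
Step 2 — Transfer function: H(jω) = 1/(1 + jωRC).
Step 3 — Denominator: 1 + jωRC = 1 + j·377·2750·7.83e-05 = 1 + j81.18.
Step 4 — H = 0.0001517 - j0.01232.
Step 5 — Magnitude: |H| = 0.01232 (-38.2 dB); phase: φ = -89.3°.

|H| = 0.01232 (-38.2 dB), φ = -89.3°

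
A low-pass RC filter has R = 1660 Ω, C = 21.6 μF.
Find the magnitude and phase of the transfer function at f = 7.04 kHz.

Step 1 — Angular frequency: ω = 2π·7040 = 4.423e+04 rad/s.
Step 2 — Transfer function: H(jω) = 1/(1 + jωRC).
Step 3 — Denominator: 1 + jωRC = 1 + j·4.423e+04·1660·2.16e-05 = 1 + j1586.
Step 4 — H = 3.975e-07 - j0.0006305.
Step 5 — Magnitude: |H| = 0.0006305 (-64.0 dB); phase: φ = -90.0°.

|H| = 0.0006305 (-64.0 dB), φ = -90.0°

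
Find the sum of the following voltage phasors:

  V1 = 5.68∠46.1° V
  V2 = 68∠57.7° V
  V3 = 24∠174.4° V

Step 1 — Convert each phasor to rectangular form:
  V1 = 5.68·(cos(46.1°) + j·sin(46.1°)) = 3.939 + j4.093 V
  V2 = 68·(cos(57.7°) + j·sin(57.7°)) = 36.34 + j57.48 V
  V3 = 24·(cos(174.4°) + j·sin(174.4°)) = -23.89 + j2.342 V
Step 2 — Sum components: V_total = 16.39 + j63.91 V.
Step 3 — Convert to polar: |V_total| = 65.98 V, ∠V_total = 75.6°.

V_total = 65.98∠75.6° V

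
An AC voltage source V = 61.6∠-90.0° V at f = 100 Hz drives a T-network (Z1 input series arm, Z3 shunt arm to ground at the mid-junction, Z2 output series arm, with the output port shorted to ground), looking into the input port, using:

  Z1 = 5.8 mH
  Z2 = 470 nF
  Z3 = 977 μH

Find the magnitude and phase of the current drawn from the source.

Step 1 — Angular frequency: ω = 2π·f = 2π·100 = 628.3 rad/s.
Step 2 — Component impedances:
  Z1: Z = jωL = j·628.3·0.0058 = 0 + j3.644 Ω
  Z2: Z = 1/(jωC) = -j/(ω·C) = 0 - j3386 Ω
  Z3: Z = jωL = j·628.3·0.000977 = 0 + j0.6139 Ω
Step 3 — With the output port shorted to ground, the output series arm Z2 runs from the junction to ground; the shunt arm Z3 also runs from the junction to ground. They appear in parallel: Z3 || Z2 = 0 + j0.614 Ω.
Step 4 — Series with input arm Z1: Z_in = Z1 + (Z3 || Z2) = 0 + j4.258 Ω = 4.258∠90.0° Ω.
Step 5 — Source phasor: V = 61.6∠-90.0° V = 0 - j61.6 V.
Step 6 — Ohm's law: I = V / Z_total = (0 - j61.6) / (0 + j4.258) = -14.47 A.
Step 7 — Convert to polar: |I| = 14.47 A, ∠I = -180.0°.

I = 14.47∠-180.0° A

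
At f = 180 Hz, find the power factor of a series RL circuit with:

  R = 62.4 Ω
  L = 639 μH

Step 1 — Angular frequency: ω = 2π·f = 2π·180 = 1131 rad/s.
Step 2 — Component impedances:
  R: Z = R = 62.4 Ω
  L: Z = jωL = j·1131·0.000639 = 0 + j0.7227 Ω
Step 3 — Series combination: Z_total = R + L = 62.4 + j0.7227 Ω = 62.4∠0.7° Ω.
Step 4 — Power factor: PF = cos(φ) = Re(Z)/|Z| = 62.4/62.404 = 0.9999.
Step 5 — Type: Im(Z) = 0.7227 ⇒ lagging (phase φ = 0.7°).

PF = 0.9999 (lagging, φ = 0.7°)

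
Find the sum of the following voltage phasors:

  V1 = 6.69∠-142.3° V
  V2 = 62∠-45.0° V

Step 1 — Convert each phasor to rectangular form:
  V1 = 6.69·(cos(-142.3°) + j·sin(-142.3°)) = -5.293 - j4.091 V
  V2 = 62·(cos(-45.0°) + j·sin(-45.0°)) = 43.84 - j43.84 V
Step 2 — Sum components: V_total = 38.55 - j47.93 V.
Step 3 — Convert to polar: |V_total| = 61.51 V, ∠V_total = -51.2°.

V_total = 61.51∠-51.2° V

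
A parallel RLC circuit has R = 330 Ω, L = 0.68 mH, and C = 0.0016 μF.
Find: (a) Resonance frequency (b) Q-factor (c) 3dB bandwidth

Step 1 — Resonance: ω₀ = 1/√(LC) = 1/√(0.00068·1.6e-09) = 9.587e+05 rad/s.
Step 2 — f₀ = ω₀/(2π) = 1.526e+05 Hz.
Step 3 — Parallel Q: Q = R/(ω₀L) = 330/(9.587e+05·0.00068) = 0.5062.
Step 4 — Bandwidth: Δω = ω₀/Q = 1.894e+06 rad/s; BW = Δω/(2π) = 3.014e+05 Hz.

(a) f₀ = 1.526e+05 Hz  (b) Q = 0.5062  (c) BW = 3.014e+05 Hz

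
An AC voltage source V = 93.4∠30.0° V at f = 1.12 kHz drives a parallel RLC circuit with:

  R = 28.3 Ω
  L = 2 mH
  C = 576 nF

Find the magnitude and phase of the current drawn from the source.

Step 1 — Angular frequency: ω = 2π·f = 2π·1120 = 7037 rad/s.
Step 2 — Component impedances:
  R: Z = R = 28.3 Ω
  L: Z = jωL = j·7037·0.002 = 0 + j14.07 Ω
  C: Z = 1/(jωC) = -j/(ω·C) = 0 - j246.7 Ω
Step 3 — Parallel combination: 1/Z_total = 1/R + 1/L + 1/C; Z_total = 6.159 + j11.68 Ω = 13.2∠62.2° Ω.
Step 4 — Source phasor: V = 93.4∠30.0° V = 80.89 + j46.7 V.
Step 5 — Ohm's law: I = V / Z_total = (80.89 + j46.7) / (6.159 + j11.68) = 5.987 - j3.769 A.
Step 6 — Convert to polar: |I| = 7.075 A, ∠I = -32.2°.

I = 7.075∠-32.2° A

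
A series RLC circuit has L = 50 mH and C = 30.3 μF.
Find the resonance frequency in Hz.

Step 1 — Resonance condition Im(Z)=0 gives ω₀ = 1/√(LC).
Step 2 — ω₀ = 1/√(0.05·3.03e-05) = 812.4 rad/s.
Step 3 — f₀ = ω₀/(2π) = 129.3 Hz.

f₀ = 129.3 Hz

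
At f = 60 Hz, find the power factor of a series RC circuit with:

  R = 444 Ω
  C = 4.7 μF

Step 1 — Angular frequency: ω = 2π·f = 2π·60 = 377 rad/s.
Step 2 — Component impedances:
  R: Z = R = 444 Ω
  C: Z = 1/(jωC) = -j/(ω·C) = 0 - j564.4 Ω
Step 3 — Series combination: Z_total = R + C = 444 - j564.4 Ω = 718.1∠-51.8° Ω.
Step 4 — Power factor: PF = cos(φ) = Re(Z)/|Z| = 444/718.1 = 0.6183.
Step 5 — Type: Im(Z) = -564.4 ⇒ leading (phase φ = -51.8°).

PF = 0.6183 (leading, φ = -51.8°)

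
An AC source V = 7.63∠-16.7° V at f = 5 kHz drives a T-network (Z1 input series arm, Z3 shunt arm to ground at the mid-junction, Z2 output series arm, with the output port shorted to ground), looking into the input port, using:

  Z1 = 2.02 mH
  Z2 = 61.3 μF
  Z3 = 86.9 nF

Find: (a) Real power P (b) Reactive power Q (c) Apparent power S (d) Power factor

Step 1 — Angular frequency: ω = 2π·f = 2π·5000 = 3.142e+04 rad/s.
Step 2 — Component impedances:
  Z1: Z = jωL = j·3.142e+04·0.00202 = 0 + j63.46 Ω
  Z2: Z = 1/(jωC) = -j/(ω·C) = 0 - j0.5193 Ω
  Z3: Z = 1/(jωC) = -j/(ω·C) = 0 - j366.3 Ω
Step 3 — With the output port shorted to ground, the output series arm Z2 runs from the junction to ground; the shunt arm Z3 also runs from the junction to ground. They appear in parallel: Z3 || Z2 = 0 - j0.5185 Ω.
Step 4 — Series with input arm Z1: Z_in = Z1 + (Z3 || Z2) = 0 + j62.94 Ω = 62.94∠90.0° Ω.
Step 5 — Source phasor: V = 7.63∠-16.7° V = 7.308 - j2.193 V.
Step 6 — Current: I = V / Z = -0.03483 - j0.1161 A = 0.1212∠-106.7° A.
Step 7 — Complex power: S = V·I* = 0 + j0.9249 VA.
Step 8 — Real power: P = Re(S) = 0 W.
Step 9 — Reactive power: Q = Im(S) = 0.9249 VAR.
Step 10 — Apparent power: |S| = 0.9249 VA.
Step 11 — Power factor: PF = P/|S| = 0 (lagging).

(a) P = 0 W  (b) Q = 0.9249 VAR  (c) S = 0.9249 VA  (d) PF = 0 (lagging)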